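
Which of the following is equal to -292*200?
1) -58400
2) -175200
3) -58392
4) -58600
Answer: 1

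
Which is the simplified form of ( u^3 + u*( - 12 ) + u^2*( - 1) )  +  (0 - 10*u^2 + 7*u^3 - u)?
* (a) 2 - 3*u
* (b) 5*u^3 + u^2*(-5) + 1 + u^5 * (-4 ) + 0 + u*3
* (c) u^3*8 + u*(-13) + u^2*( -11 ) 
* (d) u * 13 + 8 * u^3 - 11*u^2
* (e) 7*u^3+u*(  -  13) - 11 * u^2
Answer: c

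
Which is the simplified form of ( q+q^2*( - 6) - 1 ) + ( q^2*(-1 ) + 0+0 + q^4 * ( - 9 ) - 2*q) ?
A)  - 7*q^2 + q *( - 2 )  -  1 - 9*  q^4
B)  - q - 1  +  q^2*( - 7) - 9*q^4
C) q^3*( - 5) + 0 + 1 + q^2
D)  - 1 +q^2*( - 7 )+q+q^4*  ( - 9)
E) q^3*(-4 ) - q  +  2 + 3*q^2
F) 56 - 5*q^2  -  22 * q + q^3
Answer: B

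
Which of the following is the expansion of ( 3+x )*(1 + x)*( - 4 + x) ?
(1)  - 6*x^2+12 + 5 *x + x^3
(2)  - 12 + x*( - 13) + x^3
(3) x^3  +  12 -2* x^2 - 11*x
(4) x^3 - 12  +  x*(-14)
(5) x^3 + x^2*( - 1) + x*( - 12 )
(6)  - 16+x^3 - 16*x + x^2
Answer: 2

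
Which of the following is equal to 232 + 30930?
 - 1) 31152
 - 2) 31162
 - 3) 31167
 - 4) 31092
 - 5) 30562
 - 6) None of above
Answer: 2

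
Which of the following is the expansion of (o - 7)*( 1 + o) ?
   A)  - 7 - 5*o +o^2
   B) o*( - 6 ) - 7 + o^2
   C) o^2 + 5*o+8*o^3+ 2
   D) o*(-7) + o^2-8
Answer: B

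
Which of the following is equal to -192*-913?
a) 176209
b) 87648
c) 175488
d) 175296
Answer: d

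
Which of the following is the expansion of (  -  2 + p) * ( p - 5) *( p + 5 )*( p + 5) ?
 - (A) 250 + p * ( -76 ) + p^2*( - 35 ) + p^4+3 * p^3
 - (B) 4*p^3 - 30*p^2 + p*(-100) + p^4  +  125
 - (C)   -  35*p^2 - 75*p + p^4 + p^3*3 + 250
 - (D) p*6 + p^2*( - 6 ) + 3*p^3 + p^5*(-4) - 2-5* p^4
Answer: C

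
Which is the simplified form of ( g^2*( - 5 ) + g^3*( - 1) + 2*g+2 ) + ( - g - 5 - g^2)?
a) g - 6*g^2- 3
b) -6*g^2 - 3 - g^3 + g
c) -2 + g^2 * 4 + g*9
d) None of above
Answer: b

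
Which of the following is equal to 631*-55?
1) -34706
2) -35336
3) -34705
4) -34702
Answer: 3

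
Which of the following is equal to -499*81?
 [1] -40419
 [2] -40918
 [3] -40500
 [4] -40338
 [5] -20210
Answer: 1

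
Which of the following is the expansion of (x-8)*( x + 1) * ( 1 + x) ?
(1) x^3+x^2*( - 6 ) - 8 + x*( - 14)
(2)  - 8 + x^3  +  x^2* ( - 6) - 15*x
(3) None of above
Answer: 2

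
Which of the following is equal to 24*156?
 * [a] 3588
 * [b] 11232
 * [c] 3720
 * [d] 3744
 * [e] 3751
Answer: d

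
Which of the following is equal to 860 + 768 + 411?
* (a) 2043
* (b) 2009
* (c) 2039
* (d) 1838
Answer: c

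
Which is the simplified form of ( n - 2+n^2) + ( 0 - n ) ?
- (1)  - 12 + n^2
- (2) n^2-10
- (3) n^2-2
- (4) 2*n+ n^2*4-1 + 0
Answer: 3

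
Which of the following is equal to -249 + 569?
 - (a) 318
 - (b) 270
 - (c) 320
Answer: c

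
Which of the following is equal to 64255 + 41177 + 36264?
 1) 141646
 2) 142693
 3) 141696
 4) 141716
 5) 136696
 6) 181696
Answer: 3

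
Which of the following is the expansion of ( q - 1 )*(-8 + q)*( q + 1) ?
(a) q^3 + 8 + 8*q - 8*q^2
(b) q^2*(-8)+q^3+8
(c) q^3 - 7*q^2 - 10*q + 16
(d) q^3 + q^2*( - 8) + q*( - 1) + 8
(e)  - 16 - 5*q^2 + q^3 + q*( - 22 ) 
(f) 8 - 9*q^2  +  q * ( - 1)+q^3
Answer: d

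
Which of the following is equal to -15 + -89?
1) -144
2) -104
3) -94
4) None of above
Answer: 2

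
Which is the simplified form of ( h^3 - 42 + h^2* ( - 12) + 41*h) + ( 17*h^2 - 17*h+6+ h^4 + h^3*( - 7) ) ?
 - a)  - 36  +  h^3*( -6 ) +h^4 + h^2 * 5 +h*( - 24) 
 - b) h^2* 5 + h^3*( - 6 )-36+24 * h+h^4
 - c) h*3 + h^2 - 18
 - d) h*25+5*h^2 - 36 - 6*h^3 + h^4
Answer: b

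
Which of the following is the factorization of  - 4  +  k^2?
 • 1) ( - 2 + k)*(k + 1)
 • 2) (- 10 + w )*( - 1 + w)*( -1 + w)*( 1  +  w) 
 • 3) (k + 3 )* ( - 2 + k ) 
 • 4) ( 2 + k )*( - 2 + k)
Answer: 4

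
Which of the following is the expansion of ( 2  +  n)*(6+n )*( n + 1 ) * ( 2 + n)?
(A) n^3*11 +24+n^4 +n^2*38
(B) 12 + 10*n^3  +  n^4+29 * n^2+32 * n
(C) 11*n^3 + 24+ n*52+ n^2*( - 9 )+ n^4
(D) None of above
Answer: D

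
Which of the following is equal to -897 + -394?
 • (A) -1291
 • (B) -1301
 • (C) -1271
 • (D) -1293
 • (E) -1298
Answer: A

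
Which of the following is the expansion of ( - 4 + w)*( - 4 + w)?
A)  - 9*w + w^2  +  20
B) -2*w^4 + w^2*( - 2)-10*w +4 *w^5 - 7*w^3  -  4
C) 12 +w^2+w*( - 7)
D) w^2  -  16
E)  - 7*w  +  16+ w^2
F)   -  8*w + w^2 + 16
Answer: F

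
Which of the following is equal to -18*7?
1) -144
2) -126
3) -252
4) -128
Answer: 2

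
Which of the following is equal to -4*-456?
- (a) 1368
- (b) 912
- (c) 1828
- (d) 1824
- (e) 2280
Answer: d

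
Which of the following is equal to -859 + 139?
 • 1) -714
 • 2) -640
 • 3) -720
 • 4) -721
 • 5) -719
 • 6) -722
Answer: 3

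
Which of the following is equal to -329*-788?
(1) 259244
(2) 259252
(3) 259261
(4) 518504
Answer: 2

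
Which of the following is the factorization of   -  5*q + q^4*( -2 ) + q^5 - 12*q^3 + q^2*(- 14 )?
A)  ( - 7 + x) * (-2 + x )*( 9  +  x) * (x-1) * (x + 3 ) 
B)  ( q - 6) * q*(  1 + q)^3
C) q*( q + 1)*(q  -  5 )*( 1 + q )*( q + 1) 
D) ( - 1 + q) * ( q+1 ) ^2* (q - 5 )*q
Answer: C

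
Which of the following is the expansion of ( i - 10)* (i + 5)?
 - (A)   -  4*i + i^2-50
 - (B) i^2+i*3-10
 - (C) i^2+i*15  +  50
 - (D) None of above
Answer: D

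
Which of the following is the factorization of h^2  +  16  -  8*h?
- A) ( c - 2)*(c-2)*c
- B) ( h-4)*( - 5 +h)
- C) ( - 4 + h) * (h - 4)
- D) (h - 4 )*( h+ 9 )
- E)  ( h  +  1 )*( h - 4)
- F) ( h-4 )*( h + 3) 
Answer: C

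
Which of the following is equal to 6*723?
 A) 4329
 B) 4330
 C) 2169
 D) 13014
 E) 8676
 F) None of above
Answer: F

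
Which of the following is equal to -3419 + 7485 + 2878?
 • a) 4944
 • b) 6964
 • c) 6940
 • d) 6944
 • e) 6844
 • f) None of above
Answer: d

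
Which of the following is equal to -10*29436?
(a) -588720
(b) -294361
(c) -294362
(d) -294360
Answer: d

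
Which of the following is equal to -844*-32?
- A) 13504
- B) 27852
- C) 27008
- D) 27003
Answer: C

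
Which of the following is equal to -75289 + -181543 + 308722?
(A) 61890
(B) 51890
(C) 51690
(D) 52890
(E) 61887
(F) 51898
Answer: B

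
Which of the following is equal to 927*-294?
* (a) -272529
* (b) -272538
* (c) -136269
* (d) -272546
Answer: b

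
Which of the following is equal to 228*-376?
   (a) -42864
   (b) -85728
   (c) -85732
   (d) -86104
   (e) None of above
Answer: b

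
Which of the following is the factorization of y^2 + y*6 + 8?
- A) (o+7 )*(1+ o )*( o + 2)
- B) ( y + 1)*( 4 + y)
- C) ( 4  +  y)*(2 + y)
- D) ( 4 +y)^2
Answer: C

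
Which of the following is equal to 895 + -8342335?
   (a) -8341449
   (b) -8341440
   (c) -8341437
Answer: b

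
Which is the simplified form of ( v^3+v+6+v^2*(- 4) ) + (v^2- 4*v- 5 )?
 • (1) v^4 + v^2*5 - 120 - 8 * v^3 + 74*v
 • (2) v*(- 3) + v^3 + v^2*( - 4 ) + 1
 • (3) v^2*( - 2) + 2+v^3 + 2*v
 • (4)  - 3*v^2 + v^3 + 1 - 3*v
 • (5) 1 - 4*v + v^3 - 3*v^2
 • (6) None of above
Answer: 4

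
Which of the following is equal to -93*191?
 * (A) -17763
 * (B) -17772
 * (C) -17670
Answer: A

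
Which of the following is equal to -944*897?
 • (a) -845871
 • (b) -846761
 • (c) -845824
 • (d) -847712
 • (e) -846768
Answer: e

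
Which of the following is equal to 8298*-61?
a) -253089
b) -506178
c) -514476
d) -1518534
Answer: b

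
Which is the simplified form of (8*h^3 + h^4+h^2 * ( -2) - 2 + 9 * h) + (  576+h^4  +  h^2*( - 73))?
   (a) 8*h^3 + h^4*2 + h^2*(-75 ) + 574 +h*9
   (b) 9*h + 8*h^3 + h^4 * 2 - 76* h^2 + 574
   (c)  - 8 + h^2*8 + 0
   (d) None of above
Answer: a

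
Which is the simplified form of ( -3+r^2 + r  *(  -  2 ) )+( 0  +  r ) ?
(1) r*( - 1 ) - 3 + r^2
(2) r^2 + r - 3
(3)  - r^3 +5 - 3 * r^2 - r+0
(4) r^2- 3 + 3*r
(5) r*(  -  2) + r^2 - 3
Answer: 1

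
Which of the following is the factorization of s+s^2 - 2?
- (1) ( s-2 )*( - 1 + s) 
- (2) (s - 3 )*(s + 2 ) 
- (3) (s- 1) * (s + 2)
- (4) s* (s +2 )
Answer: 3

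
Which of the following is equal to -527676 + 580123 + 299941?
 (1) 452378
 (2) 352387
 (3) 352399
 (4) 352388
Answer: 4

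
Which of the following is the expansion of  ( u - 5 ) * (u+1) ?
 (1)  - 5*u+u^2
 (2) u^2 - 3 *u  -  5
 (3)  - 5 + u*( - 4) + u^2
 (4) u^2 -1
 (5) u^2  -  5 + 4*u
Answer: 3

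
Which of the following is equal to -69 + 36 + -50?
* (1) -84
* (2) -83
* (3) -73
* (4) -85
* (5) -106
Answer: 2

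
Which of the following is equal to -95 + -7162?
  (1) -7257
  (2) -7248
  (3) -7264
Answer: 1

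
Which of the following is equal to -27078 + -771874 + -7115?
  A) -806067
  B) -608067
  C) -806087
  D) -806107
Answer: A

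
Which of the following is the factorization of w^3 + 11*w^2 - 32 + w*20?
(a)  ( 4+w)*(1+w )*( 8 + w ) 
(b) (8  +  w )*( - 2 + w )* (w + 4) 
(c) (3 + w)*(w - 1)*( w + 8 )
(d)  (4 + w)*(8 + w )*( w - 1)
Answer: d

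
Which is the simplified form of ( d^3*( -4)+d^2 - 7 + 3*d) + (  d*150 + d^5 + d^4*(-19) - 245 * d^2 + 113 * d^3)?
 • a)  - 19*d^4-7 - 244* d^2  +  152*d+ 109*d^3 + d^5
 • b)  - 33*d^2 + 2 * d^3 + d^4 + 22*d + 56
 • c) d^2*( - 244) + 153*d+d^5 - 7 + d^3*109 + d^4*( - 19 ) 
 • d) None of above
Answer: c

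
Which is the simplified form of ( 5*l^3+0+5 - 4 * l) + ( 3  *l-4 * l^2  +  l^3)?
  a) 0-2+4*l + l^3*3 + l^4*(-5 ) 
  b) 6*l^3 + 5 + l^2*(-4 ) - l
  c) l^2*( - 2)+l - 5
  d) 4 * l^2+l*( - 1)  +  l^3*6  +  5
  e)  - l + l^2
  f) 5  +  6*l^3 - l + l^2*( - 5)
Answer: b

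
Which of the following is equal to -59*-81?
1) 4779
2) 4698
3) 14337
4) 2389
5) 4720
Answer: 1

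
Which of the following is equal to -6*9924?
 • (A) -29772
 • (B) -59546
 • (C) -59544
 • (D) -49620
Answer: C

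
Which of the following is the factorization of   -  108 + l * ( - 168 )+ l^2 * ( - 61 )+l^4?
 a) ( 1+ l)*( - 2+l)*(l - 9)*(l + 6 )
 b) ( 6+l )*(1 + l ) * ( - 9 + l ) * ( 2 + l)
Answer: b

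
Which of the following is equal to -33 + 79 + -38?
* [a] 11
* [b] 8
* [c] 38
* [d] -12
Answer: b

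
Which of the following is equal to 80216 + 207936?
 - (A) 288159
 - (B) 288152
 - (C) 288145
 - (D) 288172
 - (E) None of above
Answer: B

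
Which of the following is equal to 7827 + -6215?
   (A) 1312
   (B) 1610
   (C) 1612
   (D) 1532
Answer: C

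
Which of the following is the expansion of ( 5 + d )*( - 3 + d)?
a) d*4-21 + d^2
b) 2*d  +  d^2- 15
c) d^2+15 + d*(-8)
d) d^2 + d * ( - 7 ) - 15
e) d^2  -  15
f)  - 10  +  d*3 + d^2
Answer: b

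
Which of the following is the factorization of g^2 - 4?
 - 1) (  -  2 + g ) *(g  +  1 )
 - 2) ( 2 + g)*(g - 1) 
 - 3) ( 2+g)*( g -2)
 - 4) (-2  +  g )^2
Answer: 3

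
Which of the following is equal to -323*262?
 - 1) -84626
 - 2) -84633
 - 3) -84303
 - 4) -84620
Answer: 1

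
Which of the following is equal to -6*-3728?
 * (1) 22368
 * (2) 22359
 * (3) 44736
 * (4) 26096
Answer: 1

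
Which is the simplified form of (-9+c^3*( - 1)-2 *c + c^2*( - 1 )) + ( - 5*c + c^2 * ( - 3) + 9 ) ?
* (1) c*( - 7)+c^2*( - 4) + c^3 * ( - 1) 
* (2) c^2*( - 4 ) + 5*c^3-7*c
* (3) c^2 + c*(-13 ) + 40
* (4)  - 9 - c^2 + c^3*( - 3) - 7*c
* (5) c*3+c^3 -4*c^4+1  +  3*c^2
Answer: 1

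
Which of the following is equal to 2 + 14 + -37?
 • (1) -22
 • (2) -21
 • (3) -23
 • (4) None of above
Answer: 2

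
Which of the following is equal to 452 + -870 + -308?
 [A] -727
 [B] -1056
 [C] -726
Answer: C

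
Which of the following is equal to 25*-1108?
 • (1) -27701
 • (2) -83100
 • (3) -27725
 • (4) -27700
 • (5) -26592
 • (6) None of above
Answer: 4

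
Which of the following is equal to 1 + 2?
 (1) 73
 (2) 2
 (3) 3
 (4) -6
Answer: 3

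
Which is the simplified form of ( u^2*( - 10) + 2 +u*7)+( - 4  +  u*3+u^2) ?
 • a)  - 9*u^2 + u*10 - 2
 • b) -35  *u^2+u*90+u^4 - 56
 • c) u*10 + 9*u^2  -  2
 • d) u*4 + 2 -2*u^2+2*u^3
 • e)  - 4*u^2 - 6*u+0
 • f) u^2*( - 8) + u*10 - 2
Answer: a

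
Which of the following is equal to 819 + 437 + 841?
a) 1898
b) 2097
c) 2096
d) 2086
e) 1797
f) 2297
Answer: b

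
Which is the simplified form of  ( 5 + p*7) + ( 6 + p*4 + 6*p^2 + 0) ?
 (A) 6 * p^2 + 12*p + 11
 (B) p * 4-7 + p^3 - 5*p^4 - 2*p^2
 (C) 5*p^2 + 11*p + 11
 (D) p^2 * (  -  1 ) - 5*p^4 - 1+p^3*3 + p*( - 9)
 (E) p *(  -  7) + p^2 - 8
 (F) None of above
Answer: F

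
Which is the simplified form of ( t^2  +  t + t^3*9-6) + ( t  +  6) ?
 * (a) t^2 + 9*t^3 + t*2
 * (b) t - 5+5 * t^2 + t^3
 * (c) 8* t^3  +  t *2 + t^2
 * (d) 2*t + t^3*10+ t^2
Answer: a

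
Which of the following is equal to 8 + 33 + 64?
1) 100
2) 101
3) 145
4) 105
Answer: 4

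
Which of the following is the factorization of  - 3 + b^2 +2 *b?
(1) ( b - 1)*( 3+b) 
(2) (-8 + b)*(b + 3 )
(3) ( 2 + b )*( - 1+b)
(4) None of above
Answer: 1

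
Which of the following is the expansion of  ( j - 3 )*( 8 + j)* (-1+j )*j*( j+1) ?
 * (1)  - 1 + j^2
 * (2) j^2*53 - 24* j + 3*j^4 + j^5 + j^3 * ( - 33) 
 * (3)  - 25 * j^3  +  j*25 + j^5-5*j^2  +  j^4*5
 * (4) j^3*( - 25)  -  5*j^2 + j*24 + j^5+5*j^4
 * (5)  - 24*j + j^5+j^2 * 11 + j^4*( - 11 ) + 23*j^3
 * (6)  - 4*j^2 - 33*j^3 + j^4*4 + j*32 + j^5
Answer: 4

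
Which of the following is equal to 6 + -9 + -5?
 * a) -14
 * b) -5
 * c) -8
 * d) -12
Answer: c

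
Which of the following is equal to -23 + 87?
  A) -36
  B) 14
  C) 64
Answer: C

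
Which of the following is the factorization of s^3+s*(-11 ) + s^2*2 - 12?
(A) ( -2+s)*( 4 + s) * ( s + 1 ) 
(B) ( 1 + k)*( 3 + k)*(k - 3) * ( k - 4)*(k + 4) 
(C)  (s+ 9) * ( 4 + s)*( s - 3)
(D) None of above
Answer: D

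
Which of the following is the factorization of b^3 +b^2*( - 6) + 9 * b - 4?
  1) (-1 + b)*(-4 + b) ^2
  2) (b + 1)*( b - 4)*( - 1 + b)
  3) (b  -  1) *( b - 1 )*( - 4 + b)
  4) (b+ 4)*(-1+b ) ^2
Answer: 3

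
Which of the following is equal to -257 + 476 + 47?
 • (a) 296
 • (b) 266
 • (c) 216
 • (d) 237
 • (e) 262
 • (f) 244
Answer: b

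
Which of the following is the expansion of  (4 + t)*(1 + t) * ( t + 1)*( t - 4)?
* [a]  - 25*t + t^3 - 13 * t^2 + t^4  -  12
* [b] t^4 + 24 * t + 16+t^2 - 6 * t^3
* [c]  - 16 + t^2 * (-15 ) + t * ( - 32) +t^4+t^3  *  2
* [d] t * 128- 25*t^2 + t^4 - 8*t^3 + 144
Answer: c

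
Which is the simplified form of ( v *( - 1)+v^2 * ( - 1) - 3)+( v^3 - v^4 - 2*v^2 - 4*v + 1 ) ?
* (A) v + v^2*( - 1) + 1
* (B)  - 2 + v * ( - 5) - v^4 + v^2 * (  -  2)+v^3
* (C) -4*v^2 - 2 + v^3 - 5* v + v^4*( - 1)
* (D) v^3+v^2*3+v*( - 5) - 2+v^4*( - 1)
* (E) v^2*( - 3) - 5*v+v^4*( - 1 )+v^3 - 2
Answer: E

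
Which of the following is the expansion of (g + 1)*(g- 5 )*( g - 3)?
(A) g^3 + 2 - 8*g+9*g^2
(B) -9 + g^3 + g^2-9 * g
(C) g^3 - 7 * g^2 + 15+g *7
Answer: C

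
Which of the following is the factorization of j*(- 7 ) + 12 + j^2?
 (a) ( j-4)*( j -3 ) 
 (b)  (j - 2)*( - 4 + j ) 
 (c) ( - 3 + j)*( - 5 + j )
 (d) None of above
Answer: a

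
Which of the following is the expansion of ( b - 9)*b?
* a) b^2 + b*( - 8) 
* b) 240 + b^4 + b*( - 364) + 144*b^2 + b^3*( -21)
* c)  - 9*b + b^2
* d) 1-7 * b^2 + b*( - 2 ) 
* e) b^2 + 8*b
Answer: c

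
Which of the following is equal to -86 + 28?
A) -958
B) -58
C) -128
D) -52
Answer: B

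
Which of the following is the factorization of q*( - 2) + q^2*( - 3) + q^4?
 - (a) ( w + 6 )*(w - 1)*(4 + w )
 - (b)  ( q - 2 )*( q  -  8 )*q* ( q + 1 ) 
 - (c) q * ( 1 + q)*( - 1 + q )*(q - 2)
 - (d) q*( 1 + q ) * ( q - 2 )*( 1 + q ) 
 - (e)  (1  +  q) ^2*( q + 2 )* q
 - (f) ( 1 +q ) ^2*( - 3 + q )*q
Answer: d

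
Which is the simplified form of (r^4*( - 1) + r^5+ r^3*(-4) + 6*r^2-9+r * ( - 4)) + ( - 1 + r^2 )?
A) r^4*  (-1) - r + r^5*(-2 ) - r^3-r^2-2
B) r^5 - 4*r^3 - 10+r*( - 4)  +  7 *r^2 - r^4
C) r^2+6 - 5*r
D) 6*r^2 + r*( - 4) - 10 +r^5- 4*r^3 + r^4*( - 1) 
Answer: B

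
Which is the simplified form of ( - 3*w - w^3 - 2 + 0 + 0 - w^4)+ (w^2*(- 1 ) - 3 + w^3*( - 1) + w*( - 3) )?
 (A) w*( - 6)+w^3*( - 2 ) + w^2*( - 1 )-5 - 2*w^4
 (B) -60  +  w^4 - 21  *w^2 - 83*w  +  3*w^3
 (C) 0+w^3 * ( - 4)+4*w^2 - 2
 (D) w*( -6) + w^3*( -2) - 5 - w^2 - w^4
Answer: D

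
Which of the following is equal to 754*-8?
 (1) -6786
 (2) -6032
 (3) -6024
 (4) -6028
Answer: 2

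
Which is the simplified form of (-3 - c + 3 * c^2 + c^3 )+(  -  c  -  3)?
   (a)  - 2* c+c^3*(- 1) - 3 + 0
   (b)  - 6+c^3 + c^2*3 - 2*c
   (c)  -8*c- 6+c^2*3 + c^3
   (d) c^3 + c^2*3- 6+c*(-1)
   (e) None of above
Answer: b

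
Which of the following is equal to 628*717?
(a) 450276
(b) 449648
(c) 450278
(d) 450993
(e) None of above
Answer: a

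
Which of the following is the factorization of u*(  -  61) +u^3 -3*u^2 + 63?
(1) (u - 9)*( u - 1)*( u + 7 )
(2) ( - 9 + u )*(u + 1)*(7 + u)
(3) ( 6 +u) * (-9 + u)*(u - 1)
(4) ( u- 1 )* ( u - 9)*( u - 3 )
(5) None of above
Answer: 1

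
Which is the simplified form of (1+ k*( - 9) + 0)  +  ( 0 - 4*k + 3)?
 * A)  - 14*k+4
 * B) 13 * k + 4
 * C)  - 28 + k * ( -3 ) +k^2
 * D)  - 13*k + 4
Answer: D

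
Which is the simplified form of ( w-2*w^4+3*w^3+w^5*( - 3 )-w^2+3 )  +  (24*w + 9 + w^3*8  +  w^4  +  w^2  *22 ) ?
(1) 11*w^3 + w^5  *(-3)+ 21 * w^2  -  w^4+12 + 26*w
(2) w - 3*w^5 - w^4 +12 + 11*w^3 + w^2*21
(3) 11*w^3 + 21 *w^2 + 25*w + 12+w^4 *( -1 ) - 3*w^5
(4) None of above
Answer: 3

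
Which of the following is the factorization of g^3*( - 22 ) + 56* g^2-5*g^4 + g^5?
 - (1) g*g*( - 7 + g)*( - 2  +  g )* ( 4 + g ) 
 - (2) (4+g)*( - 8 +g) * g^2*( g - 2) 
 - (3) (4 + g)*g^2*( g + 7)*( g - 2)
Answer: 1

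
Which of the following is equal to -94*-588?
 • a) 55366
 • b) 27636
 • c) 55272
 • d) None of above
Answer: c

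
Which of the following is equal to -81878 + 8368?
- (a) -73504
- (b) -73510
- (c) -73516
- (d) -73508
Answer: b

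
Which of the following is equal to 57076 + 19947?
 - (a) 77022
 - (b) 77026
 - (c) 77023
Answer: c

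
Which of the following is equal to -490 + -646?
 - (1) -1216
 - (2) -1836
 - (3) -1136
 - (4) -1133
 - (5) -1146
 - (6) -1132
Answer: 3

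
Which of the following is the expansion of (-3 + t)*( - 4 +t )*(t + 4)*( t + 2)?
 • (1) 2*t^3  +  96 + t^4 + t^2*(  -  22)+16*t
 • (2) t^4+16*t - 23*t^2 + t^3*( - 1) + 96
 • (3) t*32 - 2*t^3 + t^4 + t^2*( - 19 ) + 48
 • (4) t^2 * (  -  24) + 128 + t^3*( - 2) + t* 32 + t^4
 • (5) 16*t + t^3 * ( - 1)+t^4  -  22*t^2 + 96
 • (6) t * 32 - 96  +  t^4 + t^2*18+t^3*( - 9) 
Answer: 5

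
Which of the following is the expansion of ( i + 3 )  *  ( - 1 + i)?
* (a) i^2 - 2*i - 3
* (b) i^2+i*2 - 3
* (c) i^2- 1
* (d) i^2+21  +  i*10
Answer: b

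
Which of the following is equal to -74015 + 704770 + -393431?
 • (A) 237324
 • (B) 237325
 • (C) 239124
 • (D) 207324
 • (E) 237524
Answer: A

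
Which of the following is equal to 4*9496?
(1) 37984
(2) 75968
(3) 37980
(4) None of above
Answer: 1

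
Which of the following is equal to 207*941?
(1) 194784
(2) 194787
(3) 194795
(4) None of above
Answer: 2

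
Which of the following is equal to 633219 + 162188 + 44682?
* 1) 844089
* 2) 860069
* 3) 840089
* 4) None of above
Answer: 3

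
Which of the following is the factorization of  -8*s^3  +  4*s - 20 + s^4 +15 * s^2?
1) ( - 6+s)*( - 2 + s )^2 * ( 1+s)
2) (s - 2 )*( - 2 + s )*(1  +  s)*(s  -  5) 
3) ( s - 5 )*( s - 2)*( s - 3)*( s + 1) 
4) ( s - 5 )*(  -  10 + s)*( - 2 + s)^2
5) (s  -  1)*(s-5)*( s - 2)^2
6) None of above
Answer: 2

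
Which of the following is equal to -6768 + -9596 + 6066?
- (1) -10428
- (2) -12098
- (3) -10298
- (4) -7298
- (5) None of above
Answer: 3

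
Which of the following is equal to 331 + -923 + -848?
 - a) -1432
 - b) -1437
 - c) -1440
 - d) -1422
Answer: c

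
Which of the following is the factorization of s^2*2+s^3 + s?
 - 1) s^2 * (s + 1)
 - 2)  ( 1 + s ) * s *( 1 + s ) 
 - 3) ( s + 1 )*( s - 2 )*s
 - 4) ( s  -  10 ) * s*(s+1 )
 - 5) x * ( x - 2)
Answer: 2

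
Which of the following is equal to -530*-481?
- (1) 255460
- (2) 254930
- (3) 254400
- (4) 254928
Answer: 2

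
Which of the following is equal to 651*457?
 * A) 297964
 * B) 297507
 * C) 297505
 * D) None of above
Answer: B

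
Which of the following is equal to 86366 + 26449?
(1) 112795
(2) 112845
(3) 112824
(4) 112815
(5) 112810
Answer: 4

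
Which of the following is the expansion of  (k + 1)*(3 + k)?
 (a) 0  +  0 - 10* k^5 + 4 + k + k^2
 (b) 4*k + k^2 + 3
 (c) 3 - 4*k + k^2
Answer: b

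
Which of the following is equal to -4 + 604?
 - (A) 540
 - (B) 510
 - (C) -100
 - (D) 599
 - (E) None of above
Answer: E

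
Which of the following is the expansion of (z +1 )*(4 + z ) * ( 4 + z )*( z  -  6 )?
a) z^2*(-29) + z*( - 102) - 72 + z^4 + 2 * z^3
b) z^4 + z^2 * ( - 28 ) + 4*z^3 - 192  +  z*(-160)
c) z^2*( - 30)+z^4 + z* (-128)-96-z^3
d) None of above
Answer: d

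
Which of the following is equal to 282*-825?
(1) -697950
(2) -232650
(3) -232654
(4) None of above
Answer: 2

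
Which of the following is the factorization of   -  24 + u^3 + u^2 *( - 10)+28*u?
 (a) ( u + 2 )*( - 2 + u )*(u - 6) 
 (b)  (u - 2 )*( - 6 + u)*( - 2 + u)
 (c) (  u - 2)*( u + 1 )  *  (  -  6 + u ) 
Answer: b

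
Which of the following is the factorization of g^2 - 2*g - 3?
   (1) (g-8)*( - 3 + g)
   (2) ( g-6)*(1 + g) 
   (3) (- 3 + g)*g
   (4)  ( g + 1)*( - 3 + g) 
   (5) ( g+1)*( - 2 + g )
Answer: 4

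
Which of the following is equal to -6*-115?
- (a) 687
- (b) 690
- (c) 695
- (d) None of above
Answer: b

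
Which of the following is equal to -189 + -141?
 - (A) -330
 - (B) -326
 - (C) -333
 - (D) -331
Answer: A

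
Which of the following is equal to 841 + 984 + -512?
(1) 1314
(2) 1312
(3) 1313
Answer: 3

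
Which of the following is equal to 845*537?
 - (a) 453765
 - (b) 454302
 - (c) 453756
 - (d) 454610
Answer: a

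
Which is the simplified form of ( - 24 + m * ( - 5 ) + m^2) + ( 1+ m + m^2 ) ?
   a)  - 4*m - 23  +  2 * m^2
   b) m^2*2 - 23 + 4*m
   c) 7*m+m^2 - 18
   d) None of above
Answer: a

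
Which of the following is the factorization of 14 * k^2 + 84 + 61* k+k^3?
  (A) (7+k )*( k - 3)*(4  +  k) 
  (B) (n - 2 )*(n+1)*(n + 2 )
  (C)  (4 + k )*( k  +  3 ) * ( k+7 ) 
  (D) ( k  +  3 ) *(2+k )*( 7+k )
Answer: C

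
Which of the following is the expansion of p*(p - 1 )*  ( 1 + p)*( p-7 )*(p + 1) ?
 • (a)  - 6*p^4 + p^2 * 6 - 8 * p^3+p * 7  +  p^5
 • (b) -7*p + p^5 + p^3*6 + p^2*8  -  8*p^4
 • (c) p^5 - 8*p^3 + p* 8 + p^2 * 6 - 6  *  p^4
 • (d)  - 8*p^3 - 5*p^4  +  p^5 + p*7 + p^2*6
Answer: a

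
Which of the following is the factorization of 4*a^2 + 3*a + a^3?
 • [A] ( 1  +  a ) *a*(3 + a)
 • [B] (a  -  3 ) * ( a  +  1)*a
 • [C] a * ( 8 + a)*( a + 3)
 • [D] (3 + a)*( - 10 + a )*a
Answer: A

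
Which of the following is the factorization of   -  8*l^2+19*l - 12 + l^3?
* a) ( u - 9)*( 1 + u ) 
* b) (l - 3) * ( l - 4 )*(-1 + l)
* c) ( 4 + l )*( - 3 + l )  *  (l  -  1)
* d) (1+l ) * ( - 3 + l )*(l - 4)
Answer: b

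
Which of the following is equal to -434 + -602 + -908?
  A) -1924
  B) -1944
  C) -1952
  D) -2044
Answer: B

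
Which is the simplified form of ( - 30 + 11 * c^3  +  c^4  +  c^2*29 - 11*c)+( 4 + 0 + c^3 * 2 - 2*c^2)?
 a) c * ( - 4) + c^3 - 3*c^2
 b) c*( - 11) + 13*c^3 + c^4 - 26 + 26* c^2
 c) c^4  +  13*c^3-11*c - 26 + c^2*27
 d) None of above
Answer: c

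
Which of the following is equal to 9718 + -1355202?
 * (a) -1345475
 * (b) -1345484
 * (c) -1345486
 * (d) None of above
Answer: b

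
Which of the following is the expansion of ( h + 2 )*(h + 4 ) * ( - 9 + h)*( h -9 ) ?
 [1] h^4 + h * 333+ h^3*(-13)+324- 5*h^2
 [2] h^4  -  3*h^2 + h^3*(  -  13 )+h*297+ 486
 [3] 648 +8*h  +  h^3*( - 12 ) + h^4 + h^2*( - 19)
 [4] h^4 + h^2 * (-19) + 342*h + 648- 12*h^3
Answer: 4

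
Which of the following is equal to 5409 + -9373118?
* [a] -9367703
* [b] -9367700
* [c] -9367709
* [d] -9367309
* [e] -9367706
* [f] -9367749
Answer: c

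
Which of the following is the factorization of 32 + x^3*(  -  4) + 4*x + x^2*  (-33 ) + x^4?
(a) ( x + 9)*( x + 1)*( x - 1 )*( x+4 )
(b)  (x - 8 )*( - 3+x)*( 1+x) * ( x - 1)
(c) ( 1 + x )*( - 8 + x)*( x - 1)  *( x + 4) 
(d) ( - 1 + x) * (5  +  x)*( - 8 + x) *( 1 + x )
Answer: c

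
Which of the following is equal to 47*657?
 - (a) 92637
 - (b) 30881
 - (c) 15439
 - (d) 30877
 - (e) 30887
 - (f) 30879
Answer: f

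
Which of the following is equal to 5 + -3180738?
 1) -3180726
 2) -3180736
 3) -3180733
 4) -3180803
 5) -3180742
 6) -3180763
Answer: 3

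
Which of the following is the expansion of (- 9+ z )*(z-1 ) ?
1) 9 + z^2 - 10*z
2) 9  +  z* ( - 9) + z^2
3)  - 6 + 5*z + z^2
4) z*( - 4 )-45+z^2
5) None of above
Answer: 1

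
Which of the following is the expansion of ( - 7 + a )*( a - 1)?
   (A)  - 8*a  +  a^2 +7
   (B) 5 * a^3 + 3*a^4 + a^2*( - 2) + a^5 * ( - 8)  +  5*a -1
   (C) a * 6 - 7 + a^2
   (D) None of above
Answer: A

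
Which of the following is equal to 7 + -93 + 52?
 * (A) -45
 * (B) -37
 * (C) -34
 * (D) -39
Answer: C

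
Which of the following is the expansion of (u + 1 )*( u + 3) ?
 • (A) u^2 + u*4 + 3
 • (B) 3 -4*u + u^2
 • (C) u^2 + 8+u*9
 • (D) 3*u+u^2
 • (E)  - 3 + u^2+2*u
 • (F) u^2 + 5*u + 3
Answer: A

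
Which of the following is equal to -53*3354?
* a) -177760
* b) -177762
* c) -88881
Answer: b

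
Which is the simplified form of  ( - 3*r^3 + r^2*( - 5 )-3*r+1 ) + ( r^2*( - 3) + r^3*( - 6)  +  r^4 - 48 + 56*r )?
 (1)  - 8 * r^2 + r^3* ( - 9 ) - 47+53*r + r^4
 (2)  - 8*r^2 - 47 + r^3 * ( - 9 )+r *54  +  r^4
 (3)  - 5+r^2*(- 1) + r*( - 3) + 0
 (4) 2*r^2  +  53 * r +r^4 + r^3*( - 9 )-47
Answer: 1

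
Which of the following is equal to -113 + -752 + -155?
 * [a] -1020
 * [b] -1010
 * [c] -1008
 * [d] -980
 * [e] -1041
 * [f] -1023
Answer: a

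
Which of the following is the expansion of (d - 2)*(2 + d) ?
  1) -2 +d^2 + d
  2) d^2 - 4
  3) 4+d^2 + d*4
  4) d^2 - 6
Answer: 2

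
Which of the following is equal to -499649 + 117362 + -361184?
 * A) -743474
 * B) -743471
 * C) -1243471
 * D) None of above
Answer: B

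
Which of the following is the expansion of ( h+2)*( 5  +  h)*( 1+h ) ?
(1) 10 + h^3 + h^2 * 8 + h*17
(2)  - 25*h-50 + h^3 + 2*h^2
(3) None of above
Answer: 1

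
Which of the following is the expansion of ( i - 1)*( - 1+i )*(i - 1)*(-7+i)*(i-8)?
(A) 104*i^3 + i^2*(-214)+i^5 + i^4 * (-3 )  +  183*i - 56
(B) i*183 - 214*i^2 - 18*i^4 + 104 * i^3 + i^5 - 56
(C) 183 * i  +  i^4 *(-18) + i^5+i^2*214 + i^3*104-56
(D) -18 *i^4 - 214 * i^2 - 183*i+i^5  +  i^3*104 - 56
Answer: B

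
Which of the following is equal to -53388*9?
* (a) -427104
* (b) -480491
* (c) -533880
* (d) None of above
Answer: d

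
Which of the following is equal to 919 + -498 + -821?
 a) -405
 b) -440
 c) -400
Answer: c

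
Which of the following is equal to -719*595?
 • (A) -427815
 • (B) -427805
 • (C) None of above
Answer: B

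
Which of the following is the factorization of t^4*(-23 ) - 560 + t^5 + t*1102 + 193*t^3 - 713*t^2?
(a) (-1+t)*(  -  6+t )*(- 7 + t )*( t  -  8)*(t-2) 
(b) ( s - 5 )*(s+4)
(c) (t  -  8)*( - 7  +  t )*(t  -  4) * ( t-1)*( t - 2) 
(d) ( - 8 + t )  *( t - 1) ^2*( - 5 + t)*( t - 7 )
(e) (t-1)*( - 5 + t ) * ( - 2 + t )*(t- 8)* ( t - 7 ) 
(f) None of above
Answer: e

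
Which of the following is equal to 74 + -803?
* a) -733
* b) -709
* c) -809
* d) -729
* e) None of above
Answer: d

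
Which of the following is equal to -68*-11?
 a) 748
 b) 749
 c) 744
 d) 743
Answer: a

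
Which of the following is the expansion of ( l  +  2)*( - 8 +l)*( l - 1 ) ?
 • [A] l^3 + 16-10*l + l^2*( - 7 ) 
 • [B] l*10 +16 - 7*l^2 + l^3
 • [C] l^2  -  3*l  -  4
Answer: A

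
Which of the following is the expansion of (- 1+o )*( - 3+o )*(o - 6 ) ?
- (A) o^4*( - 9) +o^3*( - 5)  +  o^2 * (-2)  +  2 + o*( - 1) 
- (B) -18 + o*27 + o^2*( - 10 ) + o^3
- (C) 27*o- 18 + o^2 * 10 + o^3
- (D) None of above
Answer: B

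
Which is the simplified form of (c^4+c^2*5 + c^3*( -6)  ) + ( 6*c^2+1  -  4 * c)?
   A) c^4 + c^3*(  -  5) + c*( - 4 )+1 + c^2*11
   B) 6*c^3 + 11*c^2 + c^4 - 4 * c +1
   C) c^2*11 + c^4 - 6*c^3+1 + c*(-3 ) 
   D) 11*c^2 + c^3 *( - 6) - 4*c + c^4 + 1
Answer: D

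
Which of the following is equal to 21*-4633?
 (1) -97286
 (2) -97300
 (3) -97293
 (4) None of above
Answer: 3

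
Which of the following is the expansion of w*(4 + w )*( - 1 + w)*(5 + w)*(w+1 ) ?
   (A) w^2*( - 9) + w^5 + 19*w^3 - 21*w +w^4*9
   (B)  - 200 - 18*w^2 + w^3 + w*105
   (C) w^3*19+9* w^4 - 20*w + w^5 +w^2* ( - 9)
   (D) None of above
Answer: C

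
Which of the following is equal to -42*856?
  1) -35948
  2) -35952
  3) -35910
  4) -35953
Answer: 2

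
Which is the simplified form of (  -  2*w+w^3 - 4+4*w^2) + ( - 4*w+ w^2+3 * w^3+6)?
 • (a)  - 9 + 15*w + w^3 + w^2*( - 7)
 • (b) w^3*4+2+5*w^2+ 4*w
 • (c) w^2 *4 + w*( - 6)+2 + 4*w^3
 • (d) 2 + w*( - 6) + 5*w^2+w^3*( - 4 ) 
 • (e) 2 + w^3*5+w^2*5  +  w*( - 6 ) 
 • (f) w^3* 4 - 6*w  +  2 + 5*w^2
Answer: f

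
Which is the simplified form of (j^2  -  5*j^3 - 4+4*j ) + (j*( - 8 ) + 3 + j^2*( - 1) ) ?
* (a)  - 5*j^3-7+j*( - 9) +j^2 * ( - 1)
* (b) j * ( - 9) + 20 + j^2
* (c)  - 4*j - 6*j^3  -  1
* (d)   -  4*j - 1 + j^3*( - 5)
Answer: d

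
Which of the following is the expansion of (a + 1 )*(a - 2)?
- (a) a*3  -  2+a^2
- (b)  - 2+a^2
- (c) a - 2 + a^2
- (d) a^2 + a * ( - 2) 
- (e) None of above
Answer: e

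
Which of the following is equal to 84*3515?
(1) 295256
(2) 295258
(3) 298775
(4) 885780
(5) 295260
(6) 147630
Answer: 5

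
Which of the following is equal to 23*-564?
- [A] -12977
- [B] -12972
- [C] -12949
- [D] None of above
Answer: B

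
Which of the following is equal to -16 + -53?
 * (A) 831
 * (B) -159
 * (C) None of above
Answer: C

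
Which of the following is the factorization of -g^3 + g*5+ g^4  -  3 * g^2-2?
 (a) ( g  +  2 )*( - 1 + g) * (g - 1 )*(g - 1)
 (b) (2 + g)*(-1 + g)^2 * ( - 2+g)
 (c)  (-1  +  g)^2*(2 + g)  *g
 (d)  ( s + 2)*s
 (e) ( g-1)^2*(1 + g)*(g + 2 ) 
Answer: a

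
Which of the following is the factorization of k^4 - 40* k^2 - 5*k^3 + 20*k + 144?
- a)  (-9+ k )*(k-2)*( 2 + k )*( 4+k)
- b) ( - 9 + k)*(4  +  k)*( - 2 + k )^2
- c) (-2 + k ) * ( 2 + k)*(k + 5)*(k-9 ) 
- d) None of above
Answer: a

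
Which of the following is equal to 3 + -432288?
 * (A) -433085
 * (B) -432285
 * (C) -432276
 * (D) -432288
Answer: B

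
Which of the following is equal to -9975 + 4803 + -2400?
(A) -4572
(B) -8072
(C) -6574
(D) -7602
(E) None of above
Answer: E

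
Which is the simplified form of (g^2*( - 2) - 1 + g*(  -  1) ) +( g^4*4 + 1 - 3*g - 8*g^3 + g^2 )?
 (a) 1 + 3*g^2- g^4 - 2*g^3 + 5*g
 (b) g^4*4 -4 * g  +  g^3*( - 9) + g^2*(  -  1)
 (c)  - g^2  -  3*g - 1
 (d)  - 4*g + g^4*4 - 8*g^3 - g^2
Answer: d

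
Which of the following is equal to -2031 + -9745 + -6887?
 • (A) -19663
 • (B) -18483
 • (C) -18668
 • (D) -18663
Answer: D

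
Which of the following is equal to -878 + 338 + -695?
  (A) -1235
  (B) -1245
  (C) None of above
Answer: A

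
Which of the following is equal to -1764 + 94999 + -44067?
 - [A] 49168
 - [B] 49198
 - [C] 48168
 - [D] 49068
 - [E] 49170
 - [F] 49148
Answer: A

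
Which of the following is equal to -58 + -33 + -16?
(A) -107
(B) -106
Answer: A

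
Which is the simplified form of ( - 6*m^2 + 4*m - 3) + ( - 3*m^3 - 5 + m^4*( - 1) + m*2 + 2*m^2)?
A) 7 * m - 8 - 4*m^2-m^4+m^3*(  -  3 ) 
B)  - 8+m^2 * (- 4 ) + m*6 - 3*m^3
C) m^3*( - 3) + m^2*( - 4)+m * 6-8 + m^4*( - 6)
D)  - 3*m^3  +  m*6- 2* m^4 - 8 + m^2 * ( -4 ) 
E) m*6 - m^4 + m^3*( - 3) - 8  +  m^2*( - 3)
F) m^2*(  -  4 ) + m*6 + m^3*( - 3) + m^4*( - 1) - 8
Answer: F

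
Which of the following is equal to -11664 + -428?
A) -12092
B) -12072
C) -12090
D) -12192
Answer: A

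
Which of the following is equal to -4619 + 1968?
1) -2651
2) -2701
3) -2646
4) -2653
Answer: 1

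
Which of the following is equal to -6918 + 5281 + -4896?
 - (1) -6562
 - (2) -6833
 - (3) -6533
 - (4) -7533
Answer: 3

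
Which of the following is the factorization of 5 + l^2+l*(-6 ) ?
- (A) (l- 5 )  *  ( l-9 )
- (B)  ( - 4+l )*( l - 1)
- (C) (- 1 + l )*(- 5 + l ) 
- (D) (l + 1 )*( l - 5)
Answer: C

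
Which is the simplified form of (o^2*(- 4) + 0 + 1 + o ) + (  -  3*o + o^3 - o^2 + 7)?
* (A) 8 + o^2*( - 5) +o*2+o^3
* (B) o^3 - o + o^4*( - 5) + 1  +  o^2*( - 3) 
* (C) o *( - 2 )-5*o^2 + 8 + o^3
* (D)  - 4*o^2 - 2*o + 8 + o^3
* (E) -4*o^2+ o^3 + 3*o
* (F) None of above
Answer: C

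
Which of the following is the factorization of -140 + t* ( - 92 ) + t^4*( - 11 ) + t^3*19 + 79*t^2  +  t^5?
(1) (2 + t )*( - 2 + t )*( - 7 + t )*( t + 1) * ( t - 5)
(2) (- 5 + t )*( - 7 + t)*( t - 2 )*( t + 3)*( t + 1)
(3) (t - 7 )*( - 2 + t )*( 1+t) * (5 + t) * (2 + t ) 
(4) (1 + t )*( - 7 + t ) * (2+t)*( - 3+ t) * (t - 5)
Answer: 1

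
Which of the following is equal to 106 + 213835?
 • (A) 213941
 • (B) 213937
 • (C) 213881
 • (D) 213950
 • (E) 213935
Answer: A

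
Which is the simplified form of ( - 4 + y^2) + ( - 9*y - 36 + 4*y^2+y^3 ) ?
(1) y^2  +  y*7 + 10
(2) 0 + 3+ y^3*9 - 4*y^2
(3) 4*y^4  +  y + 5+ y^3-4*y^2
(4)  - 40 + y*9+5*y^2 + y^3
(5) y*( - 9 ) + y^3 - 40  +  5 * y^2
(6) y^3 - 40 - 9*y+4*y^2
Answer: 5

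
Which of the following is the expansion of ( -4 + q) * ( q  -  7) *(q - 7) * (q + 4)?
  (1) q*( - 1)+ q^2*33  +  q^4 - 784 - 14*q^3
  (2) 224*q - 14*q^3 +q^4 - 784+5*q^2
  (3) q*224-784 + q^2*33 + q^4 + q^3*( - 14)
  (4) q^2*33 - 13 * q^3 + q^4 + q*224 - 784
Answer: 3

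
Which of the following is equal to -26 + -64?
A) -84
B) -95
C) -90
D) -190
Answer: C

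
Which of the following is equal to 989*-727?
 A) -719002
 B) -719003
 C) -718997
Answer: B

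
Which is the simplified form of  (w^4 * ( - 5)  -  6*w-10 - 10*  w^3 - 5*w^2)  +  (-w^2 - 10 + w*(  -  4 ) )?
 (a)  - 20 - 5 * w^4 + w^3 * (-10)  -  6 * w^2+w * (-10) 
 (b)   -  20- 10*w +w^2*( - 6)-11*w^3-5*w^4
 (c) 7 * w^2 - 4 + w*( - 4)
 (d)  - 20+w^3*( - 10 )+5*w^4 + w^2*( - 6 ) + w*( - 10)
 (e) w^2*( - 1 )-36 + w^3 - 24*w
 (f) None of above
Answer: a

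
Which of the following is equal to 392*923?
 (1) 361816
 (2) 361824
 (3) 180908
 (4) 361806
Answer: 1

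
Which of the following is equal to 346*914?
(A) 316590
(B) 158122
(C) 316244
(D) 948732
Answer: C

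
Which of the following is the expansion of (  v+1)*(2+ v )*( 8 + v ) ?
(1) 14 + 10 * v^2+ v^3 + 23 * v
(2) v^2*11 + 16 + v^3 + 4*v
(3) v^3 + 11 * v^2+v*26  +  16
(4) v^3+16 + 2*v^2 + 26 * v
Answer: 3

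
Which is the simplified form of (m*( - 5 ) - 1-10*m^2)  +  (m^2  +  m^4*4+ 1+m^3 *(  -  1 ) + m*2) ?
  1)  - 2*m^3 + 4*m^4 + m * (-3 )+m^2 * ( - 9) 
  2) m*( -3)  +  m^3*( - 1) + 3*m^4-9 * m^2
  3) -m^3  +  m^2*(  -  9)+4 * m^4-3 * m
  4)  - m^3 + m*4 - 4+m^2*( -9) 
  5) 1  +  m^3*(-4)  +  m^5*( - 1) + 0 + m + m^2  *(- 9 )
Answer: 3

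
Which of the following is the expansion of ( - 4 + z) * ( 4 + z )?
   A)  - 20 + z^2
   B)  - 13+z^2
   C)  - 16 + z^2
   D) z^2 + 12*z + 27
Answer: C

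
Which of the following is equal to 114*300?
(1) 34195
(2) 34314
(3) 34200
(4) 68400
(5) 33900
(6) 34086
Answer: 3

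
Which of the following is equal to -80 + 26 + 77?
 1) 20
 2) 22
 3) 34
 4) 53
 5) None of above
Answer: 5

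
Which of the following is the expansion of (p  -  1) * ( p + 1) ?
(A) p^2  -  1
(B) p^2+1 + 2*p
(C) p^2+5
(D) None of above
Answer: A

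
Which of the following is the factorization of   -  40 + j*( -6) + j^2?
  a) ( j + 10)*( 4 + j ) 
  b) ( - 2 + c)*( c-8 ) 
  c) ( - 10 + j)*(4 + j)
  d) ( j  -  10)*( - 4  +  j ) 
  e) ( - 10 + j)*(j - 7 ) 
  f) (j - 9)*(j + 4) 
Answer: c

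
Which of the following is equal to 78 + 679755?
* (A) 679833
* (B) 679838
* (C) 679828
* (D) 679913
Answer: A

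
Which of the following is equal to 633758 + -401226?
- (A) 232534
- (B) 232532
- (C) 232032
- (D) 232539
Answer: B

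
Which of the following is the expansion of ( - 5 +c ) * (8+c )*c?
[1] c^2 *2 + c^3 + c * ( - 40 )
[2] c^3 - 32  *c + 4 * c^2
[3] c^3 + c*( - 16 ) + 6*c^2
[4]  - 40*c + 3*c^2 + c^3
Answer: 4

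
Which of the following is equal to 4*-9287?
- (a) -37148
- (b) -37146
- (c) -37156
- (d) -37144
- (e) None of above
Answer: a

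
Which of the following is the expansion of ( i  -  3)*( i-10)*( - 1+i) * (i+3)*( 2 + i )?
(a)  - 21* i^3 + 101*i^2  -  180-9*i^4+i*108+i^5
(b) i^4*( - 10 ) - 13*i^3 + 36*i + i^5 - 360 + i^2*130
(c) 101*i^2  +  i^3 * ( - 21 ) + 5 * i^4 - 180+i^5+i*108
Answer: a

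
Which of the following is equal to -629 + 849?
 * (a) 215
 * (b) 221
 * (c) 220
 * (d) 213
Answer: c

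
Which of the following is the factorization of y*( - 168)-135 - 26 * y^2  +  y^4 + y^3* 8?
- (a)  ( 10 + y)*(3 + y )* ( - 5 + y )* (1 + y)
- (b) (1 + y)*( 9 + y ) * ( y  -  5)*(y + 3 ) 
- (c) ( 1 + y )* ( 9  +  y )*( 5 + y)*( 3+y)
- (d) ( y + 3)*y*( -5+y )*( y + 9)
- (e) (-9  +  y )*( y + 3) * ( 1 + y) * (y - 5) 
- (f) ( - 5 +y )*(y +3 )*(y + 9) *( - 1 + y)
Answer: b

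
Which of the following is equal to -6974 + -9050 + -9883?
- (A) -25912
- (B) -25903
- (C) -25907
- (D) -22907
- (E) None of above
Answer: C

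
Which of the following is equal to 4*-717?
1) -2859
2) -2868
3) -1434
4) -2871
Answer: 2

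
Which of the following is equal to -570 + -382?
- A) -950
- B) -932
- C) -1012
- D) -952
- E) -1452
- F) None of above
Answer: D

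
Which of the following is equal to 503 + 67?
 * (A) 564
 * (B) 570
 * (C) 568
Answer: B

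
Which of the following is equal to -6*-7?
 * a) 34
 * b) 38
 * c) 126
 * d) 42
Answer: d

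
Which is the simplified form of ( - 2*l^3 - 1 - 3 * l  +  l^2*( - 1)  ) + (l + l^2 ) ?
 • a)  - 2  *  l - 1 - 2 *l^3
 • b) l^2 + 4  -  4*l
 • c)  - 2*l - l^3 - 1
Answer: a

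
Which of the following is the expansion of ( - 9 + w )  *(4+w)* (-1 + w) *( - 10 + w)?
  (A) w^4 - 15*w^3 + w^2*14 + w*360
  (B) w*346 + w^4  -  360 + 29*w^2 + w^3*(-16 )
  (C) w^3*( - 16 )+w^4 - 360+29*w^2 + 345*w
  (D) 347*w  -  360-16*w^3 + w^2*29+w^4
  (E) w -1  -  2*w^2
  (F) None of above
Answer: B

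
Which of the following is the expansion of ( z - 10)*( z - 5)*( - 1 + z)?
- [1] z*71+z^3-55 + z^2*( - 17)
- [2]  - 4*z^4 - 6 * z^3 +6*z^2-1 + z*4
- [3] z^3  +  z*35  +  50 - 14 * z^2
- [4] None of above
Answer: 4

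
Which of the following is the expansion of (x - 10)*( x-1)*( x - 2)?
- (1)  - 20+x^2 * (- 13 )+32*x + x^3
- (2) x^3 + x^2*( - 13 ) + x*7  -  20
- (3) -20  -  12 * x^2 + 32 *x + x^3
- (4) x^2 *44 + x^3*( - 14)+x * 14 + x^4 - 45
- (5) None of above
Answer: 1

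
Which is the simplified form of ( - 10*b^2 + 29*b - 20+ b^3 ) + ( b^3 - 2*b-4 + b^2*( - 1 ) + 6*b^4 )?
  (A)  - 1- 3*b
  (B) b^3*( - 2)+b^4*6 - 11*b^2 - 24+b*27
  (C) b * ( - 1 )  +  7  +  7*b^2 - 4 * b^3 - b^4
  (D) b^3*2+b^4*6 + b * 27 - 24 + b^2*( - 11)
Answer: D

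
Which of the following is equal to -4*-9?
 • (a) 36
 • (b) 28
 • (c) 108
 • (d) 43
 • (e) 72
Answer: a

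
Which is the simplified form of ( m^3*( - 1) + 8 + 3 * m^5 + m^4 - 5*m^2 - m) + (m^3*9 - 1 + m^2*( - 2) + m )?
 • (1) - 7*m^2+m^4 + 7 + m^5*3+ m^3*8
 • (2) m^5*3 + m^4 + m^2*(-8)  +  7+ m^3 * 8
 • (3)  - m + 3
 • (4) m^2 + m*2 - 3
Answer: 1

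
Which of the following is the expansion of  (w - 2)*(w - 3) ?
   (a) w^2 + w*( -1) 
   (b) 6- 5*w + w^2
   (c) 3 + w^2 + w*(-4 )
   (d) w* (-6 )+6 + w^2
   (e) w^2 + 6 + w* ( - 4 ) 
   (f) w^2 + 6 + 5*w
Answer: b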